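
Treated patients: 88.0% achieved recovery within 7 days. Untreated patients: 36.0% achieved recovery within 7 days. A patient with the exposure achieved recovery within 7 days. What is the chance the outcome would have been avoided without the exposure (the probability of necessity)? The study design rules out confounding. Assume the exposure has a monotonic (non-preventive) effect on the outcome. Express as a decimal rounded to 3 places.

p₁ = 0.88, p₀ = 0.36.
Under exogeneity and monotonicity, PN = (p₁ − p₀) / p₁.
PN = (0.88 − 0.36) / 0.88 = 0.52 / 0.88 ≈ 0.5909

PN ≈ 0.591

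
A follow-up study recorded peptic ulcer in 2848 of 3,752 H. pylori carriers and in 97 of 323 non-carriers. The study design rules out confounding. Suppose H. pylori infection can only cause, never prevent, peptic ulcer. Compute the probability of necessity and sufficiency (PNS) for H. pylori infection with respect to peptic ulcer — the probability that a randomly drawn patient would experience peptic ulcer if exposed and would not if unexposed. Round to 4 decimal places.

p₁ = P(outcome | exposed) = 2848/3752 = 0.75906
p₀ = P(outcome | unexposed) = 97/323 = 0.30031
Under exogeneity and monotonicity, PNS = p₁ − p₀.
PNS = 0.75906 − 0.30031 = 0.45875

PNS ≈ 0.4588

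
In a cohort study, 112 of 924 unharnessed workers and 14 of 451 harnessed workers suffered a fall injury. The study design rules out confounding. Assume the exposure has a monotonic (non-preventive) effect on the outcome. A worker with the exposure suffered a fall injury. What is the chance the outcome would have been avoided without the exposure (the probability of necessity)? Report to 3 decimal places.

PN ≈ 0.744

p₁ = P(outcome | exposed) = 112/924 = 0.12121
p₀ = P(outcome | unexposed) = 14/451 = 0.031042
Under exogeneity and monotonicity, PN = (p₁ − p₀) / p₁.
PN = (0.12121 − 0.031042) / 0.12121 = 0.09017 / 0.12121 ≈ 0.7439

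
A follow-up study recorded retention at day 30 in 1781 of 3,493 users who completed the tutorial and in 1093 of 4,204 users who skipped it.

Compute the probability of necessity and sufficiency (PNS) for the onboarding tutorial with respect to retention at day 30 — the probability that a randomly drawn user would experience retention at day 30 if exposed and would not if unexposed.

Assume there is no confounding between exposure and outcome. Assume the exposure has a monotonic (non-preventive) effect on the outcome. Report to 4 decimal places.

p₁ = P(outcome | exposed) = 1781/3493 = 0.50988
p₀ = P(outcome | unexposed) = 1093/4204 = 0.25999
Under exogeneity and monotonicity, PNS = p₁ − p₀.
PNS = 0.50988 − 0.25999 = 0.24989

PNS ≈ 0.2499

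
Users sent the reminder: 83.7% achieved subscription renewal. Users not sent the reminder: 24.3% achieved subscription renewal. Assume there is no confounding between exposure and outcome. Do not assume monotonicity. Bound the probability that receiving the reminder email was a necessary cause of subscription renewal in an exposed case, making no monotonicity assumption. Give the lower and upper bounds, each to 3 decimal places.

p₁ = 0.837, p₀ = 0.243.
Under exogeneity alone the bounds on PN are max{0,(p₁−p₀)/p₁} ≤ PN ≤ min{1,(1−p₀)/p₁}.
  lower = (p₁ − p₀)/p₁ = 0.594 / 0.837 ≈ 0.7097
  upper = min{1, (1 − p₀)/p₁} = 0.757 / 0.837 ≈ 0.9044

0.710 ≤ PN ≤ 0.904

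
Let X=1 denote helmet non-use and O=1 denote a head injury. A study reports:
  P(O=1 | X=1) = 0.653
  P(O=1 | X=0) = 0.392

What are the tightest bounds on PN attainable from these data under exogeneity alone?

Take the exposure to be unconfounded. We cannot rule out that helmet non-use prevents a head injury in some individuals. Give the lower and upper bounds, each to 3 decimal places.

Let p₁ = 0.653, p₀ = 0.392.
Under exogeneity alone the bounds on PN are max{0,(p₁−p₀)/p₁} ≤ PN ≤ min{1,(1−p₀)/p₁}.
  lower = (p₁ − p₀)/p₁ = 0.261 / 0.653 ≈ 0.3997
  upper = min{1, (1 − p₀)/p₁} = 0.608 / 0.653 ≈ 0.9311

0.400 ≤ PN ≤ 0.931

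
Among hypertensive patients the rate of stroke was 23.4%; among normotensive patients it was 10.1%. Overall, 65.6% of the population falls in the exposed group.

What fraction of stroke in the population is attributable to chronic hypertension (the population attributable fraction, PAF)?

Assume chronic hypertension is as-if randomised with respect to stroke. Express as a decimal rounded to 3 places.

PAF ≈ 0.463

p₁ = 0.234, p₀ = 0.101.
Overall risk P(Y=1) = π·p₁ + (1−π)·p₀ = 0.656×0.234 + 0.344×0.101 = 0.18825.
Under exogeneity, PAF = [P(Y=1) − p₀] / P(Y=1).
PAF = (0.18825 − 0.101) / 0.18825 ≈ 0.4635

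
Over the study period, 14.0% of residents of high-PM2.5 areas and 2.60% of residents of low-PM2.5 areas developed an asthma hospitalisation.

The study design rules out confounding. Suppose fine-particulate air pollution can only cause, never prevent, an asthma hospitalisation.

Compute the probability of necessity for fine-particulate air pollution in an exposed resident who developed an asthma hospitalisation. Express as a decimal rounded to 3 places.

p₁ = 0.14, p₀ = 0.026.
Under exogeneity and monotonicity, PN = (p₁ − p₀) / p₁.
PN = (0.14 − 0.026) / 0.14 = 0.114 / 0.14 ≈ 0.8143

PN ≈ 0.814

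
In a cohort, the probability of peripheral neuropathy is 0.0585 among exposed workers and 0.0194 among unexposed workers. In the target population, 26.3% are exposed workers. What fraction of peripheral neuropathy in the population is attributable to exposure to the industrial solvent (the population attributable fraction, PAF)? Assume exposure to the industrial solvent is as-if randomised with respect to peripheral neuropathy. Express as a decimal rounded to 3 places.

Let p₁ = 0.0585, p₀ = 0.0194.
Overall risk P(Y=1) = π·p₁ + (1−π)·p₀ = 0.263×0.0585 + 0.737×0.0194 = 0.029683.
Under exogeneity, PAF = [P(Y=1) − p₀] / P(Y=1).
PAF = (0.029683 − 0.0194) / 0.029683 ≈ 0.3464

PAF ≈ 0.346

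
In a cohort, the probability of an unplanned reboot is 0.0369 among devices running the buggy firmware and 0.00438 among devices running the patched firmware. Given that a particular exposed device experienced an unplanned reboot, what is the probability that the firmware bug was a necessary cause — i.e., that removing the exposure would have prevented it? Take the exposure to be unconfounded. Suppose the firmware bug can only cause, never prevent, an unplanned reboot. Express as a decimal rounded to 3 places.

Let p₁ = 0.0369, p₀ = 0.00438.
Under exogeneity and monotonicity, PN = (p₁ − p₀) / p₁.
PN = (0.0369 − 0.00438) / 0.0369 = 0.03252 / 0.0369 ≈ 0.8813

PN ≈ 0.881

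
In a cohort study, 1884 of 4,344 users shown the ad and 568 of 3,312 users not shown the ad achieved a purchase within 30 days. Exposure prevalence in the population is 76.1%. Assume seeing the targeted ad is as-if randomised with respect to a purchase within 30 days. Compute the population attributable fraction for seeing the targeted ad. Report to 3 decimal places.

PAF ≈ 0.538

p₁ = P(outcome | exposed) = 1884/4344 = 0.4337
p₀ = P(outcome | unexposed) = 568/3312 = 0.1715
Overall risk P(Y=1) = π·p₁ + (1−π)·p₀ = 0.761×0.4337 + 0.239×0.1715 = 0.37103.
Under exogeneity, PAF = [P(Y=1) − p₀] / P(Y=1).
PAF = (0.37103 − 0.1715) / 0.37103 ≈ 0.5378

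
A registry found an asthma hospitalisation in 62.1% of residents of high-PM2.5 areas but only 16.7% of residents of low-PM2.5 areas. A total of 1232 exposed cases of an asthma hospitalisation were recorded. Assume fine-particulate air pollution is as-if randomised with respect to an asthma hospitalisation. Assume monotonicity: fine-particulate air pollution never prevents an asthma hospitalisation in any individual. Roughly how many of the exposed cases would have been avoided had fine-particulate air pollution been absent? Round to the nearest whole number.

about 901 cases

p₁ = 0.621, p₀ = 0.167.
PN = (p₁ − p₀)/p₁ = (0.621 − 0.167) / 0.621 ≈ 0.73108.
Attributable cases ≈ PN × (exposed cases) = 0.73108 × 1232 ≈ 900.69.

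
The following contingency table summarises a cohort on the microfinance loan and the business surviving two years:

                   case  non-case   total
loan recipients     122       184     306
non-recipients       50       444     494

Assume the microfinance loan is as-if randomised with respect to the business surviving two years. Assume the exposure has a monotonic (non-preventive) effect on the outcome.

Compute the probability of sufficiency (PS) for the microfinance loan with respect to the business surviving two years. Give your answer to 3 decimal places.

p₁ = P(outcome | exposed) = 122/306 = 0.39869
p₀ = P(outcome | unexposed) = 50/494 = 0.10121
Under exogeneity and monotonicity, PS = (p₁ − p₀)/(1 − p₀).
PS = (0.39869 − 0.10121) / 0.89879 ≈ 0.3310

PS ≈ 0.331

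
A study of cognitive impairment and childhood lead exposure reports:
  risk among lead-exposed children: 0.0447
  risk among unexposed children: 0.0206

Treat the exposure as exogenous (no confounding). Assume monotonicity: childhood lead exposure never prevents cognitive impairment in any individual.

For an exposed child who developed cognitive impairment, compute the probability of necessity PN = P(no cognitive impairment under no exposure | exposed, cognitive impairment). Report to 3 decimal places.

Let p₁ = 0.0447, p₀ = 0.0206.
Under exogeneity and monotonicity, PN = (p₁ − p₀) / p₁.
PN = (0.0447 − 0.0206) / 0.0447 = 0.0241 / 0.0447 ≈ 0.5391

PN ≈ 0.539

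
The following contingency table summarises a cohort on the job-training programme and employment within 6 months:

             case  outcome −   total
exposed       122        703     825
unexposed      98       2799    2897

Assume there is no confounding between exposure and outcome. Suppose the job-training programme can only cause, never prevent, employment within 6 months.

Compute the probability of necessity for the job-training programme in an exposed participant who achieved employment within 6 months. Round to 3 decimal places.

p₁ = P(outcome | exposed) = 122/825 = 0.14788
p₀ = P(outcome | unexposed) = 98/2897 = 0.033828
Under exogeneity and monotonicity, PN = (p₁ − p₀)/p₁.
PN = (0.14788 − 0.033828) / 0.14788 ≈ 0.7712

PN ≈ 0.771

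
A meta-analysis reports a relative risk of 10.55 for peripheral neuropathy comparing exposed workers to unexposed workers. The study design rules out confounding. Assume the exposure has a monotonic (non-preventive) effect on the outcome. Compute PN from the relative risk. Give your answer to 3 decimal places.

Under exogeneity and monotonicity, PN = (RR − 1) / RR = 1 − 1/RR.
PN = (10.55 − 1) / 10.55 = 9.55 / 10.55 ≈ 0.9052

PN ≈ 0.905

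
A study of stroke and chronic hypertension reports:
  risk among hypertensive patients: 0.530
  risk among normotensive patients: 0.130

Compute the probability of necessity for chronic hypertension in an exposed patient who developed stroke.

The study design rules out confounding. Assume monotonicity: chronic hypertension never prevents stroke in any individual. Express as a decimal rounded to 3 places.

PN ≈ 0.755

Let p₁ = 0.53, p₀ = 0.13.
Under exogeneity and monotonicity, PN = (p₁ − p₀) / p₁.
PN = (0.53 − 0.13) / 0.53 = 0.4 / 0.53 ≈ 0.7547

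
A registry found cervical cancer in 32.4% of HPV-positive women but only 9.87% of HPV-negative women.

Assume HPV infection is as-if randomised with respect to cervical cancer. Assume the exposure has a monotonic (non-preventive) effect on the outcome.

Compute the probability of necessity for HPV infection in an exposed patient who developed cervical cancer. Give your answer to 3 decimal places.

PN ≈ 0.695

p₁ = 0.324, p₀ = 0.0987.
Under exogeneity and monotonicity, PN = (p₁ − p₀) / p₁.
PN = (0.324 − 0.0987) / 0.324 = 0.2253 / 0.324 ≈ 0.6954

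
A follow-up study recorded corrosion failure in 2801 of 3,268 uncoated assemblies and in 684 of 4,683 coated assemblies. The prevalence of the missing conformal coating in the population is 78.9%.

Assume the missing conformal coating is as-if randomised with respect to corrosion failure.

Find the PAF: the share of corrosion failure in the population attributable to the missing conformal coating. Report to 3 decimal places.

p₁ = P(outcome | exposed) = 2801/3268 = 0.8571
p₀ = P(outcome | unexposed) = 684/4683 = 0.14606
Overall risk P(Y=1) = π·p₁ + (1−π)·p₀ = 0.789×0.8571 + 0.211×0.14606 = 0.70707.
Under exogeneity, PAF = [P(Y=1) − p₀] / P(Y=1).
PAF = (0.70707 − 0.14606) / 0.70707 ≈ 0.7934

PAF ≈ 0.793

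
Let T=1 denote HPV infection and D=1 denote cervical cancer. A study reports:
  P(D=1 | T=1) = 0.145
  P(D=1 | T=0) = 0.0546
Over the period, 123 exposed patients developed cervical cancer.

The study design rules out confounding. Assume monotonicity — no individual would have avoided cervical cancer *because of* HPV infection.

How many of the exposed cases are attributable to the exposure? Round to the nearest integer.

Let p₁ = 0.145, p₀ = 0.0546.
PN = (p₁ − p₀)/p₁ = (0.145 − 0.0546) / 0.145 ≈ 0.62345.
Attributable cases ≈ PN × (exposed cases) = 0.62345 × 123 ≈ 76.68.

about 77 cases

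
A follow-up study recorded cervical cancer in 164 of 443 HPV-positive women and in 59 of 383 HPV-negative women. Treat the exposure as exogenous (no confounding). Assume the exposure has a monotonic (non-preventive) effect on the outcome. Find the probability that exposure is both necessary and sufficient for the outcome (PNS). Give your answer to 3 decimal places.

PNS ≈ 0.216

p₁ = P(outcome | exposed) = 164/443 = 0.3702
p₀ = P(outcome | unexposed) = 59/383 = 0.15405
Under exogeneity and monotonicity, PNS = p₁ − p₀.
PNS = 0.3702 − 0.15405 = 0.21616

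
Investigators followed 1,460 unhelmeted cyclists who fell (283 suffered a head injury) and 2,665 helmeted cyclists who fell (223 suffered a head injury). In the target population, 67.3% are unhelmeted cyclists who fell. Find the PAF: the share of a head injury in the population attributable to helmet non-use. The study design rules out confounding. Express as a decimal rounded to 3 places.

p₁ = P(outcome | exposed) = 283/1460 = 0.19384
p₀ = P(outcome | unexposed) = 223/2665 = 0.083677
Overall risk P(Y=1) = π·p₁ + (1−π)·p₀ = 0.673×0.19384 + 0.327×0.083677 = 0.15781.
Under exogeneity, PAF = [P(Y=1) − p₀] / P(Y=1).
PAF = (0.15781 − 0.083677) / 0.15781 ≈ 0.4698

PAF ≈ 0.470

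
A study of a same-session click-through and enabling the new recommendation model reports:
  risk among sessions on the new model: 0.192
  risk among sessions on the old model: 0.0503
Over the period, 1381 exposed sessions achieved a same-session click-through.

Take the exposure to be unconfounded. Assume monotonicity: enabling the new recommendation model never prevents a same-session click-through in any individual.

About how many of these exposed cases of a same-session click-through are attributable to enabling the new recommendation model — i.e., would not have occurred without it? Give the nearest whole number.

about 1019 cases

Let p₁ = 0.192, p₀ = 0.0503.
PN = (p₁ − p₀)/p₁ = (0.192 − 0.0503) / 0.192 ≈ 0.73802.
Attributable cases ≈ PN × (exposed cases) = 0.73802 × 1381 ≈ 1019.21.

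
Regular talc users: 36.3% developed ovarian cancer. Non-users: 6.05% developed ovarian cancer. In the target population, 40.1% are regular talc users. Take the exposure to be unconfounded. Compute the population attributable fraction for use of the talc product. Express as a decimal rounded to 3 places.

p₁ = 0.363, p₀ = 0.0605.
Overall risk P(Y=1) = π·p₁ + (1−π)·p₀ = 0.401×0.363 + 0.599×0.0605 = 0.1818.
Under exogeneity, PAF = [P(Y=1) − p₀] / P(Y=1).
PAF = (0.1818 − 0.0605) / 0.1818 ≈ 0.6672

PAF ≈ 0.667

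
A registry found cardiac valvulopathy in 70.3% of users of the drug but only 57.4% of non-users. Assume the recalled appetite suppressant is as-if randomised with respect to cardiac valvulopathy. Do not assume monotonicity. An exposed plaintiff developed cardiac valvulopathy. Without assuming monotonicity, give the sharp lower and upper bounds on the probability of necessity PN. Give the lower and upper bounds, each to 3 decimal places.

0.183 ≤ PN ≤ 0.606

p₁ = 0.703, p₀ = 0.574.
Under exogeneity alone the bounds on PN are max{0,(p₁−p₀)/p₁} ≤ PN ≤ min{1,(1−p₀)/p₁}.
  lower = (p₁ − p₀)/p₁ = 0.129 / 0.703 ≈ 0.1835
  upper = min{1, (1 − p₀)/p₁} = 0.426 / 0.703 ≈ 0.6060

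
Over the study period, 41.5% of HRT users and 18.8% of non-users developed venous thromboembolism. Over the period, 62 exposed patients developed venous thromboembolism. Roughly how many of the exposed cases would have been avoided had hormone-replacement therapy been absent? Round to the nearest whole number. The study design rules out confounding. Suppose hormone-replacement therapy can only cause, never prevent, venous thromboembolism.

about 34 cases

p₁ = 0.415, p₀ = 0.188.
PN = (p₁ − p₀)/p₁ = (0.415 − 0.188) / 0.415 ≈ 0.54699.
Attributable cases ≈ PN × (exposed cases) = 0.54699 × 62 ≈ 33.91.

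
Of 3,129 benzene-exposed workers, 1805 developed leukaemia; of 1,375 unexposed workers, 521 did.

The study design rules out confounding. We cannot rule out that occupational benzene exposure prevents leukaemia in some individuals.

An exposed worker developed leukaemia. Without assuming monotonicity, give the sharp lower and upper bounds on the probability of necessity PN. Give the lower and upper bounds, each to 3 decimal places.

p₁ = P(outcome | exposed) = 1805/3129 = 0.57686
p₀ = P(outcome | unexposed) = 521/1375 = 0.37891
Under exogeneity alone the bounds on PN are max{0,(p₁−p₀)/p₁} ≤ PN ≤ min{1,(1−p₀)/p₁}.
  lower = (p₁ − p₀)/p₁ = 0.19795 / 0.57686 ≈ 0.3432
  upper = min{1, (1 − p₀)/p₁} = 0.62109 / 0.57686 ≈ 1.0767 → capped at 1

0.343 ≤ PN ≤ 1.000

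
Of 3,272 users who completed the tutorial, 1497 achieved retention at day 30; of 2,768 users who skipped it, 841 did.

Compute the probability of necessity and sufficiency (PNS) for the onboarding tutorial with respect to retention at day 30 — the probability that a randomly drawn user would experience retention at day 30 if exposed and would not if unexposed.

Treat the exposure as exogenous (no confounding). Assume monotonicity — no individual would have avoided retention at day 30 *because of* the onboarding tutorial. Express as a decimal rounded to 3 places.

PNS ≈ 0.154

p₁ = P(outcome | exposed) = 1497/3272 = 0.45752
p₀ = P(outcome | unexposed) = 841/2768 = 0.30383
Under exogeneity and monotonicity, PNS = p₁ − p₀.
PNS = 0.45752 − 0.30383 = 0.15369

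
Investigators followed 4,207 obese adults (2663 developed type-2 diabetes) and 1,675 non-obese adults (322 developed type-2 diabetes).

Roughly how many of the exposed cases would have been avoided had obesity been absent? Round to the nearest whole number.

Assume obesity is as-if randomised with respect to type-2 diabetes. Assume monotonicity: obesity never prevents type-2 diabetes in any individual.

p₁ = P(outcome | exposed) = 2663/4207 = 0.63299
p₀ = P(outcome | unexposed) = 322/1675 = 0.19224
PN = (p₁ − p₀)/p₁ = (0.63299 − 0.19224) / 0.63299 ≈ 0.69630.
Attributable cases ≈ PN × (exposed cases) = 0.69630 × 2663 ≈ 1854.25.

about 1854 cases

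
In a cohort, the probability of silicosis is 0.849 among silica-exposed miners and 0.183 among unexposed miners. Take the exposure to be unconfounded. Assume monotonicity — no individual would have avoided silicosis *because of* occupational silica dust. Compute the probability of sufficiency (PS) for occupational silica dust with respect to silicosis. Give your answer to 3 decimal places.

PS ≈ 0.815

Let p₁ = 0.849, p₀ = 0.183.
Under exogeneity and monotonicity, PS = (p₁ − p₀) / (1 − p₀).
PS = (0.849 − 0.183) / (1 − 0.183) = 0.666 / 0.817 ≈ 0.8152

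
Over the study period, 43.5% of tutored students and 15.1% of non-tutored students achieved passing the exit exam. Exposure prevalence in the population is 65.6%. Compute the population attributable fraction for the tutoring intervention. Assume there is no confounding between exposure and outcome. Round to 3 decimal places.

PAF ≈ 0.552

p₁ = 0.435, p₀ = 0.151.
Overall risk P(Y=1) = π·p₁ + (1−π)·p₀ = 0.656×0.435 + 0.344×0.151 = 0.3373.
Under exogeneity, PAF = [P(Y=1) − p₀] / P(Y=1).
PAF = (0.3373 − 0.151) / 0.3373 ≈ 0.5523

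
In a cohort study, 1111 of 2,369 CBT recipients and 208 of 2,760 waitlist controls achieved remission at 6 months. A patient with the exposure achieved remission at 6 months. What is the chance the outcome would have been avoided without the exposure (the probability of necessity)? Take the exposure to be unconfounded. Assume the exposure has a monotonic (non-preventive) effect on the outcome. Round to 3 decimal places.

p₁ = P(outcome | exposed) = 1111/2369 = 0.46897
p₀ = P(outcome | unexposed) = 208/2760 = 0.075362
Under exogeneity and monotonicity, PN = (p₁ − p₀) / p₁.
PN = (0.46897 − 0.075362) / 0.46897 = 0.39361 / 0.46897 ≈ 0.8393

PN ≈ 0.839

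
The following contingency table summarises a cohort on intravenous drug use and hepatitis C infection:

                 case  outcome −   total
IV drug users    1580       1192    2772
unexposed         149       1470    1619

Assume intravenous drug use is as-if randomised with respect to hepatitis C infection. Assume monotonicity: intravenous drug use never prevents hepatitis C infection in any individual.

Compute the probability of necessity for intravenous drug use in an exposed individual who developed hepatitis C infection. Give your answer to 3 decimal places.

p₁ = P(outcome | exposed) = 1580/2772 = 0.56999
p₀ = P(outcome | unexposed) = 149/1619 = 0.092032
Under exogeneity and monotonicity, PN = (p₁ − p₀) / p₁.
PN = (0.56999 − 0.092032) / 0.56999 = 0.47795 / 0.56999 ≈ 0.8385

PN ≈ 0.839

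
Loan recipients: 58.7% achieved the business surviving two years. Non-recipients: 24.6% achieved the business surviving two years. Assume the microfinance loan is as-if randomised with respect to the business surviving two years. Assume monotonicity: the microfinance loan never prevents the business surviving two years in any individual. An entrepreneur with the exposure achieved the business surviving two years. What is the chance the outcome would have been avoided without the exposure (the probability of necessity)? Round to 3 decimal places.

p₁ = 0.587, p₀ = 0.246.
Under exogeneity and monotonicity, PN = (p₁ − p₀) / p₁.
PN = (0.587 − 0.246) / 0.587 = 0.341 / 0.587 ≈ 0.5809

PN ≈ 0.581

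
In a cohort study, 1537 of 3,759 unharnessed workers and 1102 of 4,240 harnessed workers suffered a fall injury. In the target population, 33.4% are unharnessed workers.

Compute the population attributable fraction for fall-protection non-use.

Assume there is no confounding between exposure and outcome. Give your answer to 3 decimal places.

p₁ = P(outcome | exposed) = 1537/3759 = 0.40889
p₀ = P(outcome | unexposed) = 1102/4240 = 0.25991
Overall risk P(Y=1) = π·p₁ + (1−π)·p₀ = 0.334×0.40889 + 0.666×0.25991 = 0.30966.
Under exogeneity, PAF = [P(Y=1) − p₀] / P(Y=1).
PAF = (0.30966 − 0.25991) / 0.30966 ≈ 0.1607

PAF ≈ 0.161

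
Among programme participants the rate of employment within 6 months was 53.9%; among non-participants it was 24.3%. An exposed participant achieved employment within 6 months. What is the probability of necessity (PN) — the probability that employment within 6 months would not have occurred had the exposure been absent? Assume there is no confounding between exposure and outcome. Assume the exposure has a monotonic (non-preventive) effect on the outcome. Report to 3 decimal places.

p₁ = 0.539, p₀ = 0.243.
Under exogeneity and monotonicity, PN = (p₁ − p₀) / p₁.
PN = (0.539 − 0.243) / 0.539 = 0.296 / 0.539 ≈ 0.5492

PN ≈ 0.549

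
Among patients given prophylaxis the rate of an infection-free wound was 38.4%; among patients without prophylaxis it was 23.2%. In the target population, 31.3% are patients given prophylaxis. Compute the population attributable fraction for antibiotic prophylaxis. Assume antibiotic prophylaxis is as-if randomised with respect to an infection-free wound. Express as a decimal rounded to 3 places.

PAF ≈ 0.170

p₁ = 0.384, p₀ = 0.232.
Overall risk P(Y=1) = π·p₁ + (1−π)·p₀ = 0.313×0.384 + 0.687×0.232 = 0.27958.
Under exogeneity, PAF = [P(Y=1) − p₀] / P(Y=1).
PAF = (0.27958 − 0.232) / 0.27958 ≈ 0.1702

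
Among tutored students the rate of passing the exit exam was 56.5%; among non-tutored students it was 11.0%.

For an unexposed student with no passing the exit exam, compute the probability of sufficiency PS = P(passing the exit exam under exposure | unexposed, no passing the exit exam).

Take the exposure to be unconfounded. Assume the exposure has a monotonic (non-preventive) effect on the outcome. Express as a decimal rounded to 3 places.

p₁ = 0.565, p₀ = 0.11.
Under exogeneity and monotonicity, PS = (p₁ − p₀) / (1 − p₀).
PS = (0.565 − 0.11) / (1 − 0.11) = 0.455 / 0.89 ≈ 0.5112

PS ≈ 0.511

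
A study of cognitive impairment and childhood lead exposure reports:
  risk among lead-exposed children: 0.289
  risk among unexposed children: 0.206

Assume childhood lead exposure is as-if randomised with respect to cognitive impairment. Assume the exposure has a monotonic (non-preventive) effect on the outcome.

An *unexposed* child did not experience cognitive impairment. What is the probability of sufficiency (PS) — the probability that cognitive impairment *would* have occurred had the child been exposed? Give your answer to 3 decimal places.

Let p₁ = 0.289, p₀ = 0.206.
Under exogeneity and monotonicity, PS = (p₁ − p₀) / (1 − p₀).
PS = (0.289 − 0.206) / (1 − 0.206) = 0.083 / 0.794 ≈ 0.1045

PS ≈ 0.105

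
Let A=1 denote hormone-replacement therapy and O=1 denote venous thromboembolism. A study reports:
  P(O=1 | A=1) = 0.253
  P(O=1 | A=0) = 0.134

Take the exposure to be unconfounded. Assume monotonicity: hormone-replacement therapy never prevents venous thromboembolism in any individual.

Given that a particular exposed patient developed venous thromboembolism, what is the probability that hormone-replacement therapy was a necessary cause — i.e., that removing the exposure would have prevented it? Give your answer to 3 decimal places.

PN ≈ 0.470

Let p₁ = 0.253, p₀ = 0.134.
Under exogeneity and monotonicity, PN = (p₁ − p₀) / p₁.
PN = (0.253 − 0.134) / 0.253 = 0.119 / 0.253 ≈ 0.4704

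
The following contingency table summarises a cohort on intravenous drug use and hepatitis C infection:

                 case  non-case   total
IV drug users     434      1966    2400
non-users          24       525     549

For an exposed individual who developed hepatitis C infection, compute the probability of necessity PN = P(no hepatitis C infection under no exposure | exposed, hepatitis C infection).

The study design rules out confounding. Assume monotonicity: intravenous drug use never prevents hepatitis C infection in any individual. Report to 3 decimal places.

p₁ = P(outcome | exposed) = 434/2400 = 0.18083
p₀ = P(outcome | unexposed) = 24/549 = 0.043716
Under exogeneity and monotonicity, PN = (p₁ − p₀) / p₁.
PN = (0.18083 − 0.043716) / 0.18083 = 0.13712 / 0.18083 ≈ 0.7583

PN ≈ 0.758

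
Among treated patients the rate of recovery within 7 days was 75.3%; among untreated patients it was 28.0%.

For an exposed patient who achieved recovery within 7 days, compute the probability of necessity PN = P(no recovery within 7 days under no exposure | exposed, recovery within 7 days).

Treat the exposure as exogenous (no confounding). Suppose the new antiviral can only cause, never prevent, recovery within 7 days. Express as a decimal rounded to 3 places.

p₁ = 0.753, p₀ = 0.28.
Under exogeneity and monotonicity, PN = (p₁ − p₀) / p₁.
PN = (0.753 − 0.28) / 0.753 = 0.473 / 0.753 ≈ 0.6282

PN ≈ 0.628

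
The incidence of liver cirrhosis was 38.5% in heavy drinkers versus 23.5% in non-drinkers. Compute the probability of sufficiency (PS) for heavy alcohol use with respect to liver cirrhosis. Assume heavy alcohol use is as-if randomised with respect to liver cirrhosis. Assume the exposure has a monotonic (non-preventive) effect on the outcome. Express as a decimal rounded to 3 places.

p₁ = 0.385, p₀ = 0.235.
Under exogeneity and monotonicity, PS = (p₁ − p₀) / (1 − p₀).
PS = (0.385 − 0.235) / (1 − 0.235) = 0.15 / 0.765 ≈ 0.1961

PS ≈ 0.196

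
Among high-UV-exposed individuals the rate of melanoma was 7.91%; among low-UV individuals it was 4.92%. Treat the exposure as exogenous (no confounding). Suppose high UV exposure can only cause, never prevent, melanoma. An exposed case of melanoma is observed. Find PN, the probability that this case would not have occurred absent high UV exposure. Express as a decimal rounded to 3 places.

p₁ = 0.0791, p₀ = 0.0492.
Under exogeneity and monotonicity, PN = (p₁ − p₀) / p₁.
PN = (0.0791 − 0.0492) / 0.0791 = 0.0299 / 0.0791 ≈ 0.3780

PN ≈ 0.378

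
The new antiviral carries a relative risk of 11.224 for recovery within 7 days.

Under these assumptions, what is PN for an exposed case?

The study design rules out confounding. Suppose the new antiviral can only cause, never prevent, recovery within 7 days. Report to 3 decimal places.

Under exogeneity and monotonicity, PN = (RR − 1) / RR = 1 − 1/RR.
PN = (11.224 − 1) / 11.224 = 10.22 / 11.224 ≈ 0.9109

PN ≈ 0.911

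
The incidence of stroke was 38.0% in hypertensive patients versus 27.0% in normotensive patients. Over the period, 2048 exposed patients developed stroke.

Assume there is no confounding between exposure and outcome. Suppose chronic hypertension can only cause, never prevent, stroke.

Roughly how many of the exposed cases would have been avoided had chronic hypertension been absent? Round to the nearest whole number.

p₁ = 0.38, p₀ = 0.27.
PN = (p₁ − p₀)/p₁ = (0.38 − 0.27) / 0.38 ≈ 0.28947.
Attributable cases ≈ PN × (exposed cases) = 0.28947 × 2048 ≈ 592.84.

about 593 cases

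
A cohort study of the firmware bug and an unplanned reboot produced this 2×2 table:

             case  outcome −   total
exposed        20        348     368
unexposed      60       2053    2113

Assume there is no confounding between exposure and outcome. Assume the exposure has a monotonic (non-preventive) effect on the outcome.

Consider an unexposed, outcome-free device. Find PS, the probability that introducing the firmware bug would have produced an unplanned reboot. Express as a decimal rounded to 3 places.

p₁ = P(outcome | exposed) = 20/368 = 0.054348
p₀ = P(outcome | unexposed) = 60/2113 = 0.028396
Under exogeneity and monotonicity, PS = (p₁ − p₀)/(1 − p₀).
PS = (0.054348 − 0.028396) / 0.9716 ≈ 0.0267

PS ≈ 0.027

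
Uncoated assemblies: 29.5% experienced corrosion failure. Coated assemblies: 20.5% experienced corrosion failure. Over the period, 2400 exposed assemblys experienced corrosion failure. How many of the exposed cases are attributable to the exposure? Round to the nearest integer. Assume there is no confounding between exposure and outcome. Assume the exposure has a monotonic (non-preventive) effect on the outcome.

p₁ = 0.295, p₀ = 0.205.
PN = (p₁ − p₀)/p₁ = (0.295 − 0.205) / 0.295 ≈ 0.30508.
Attributable cases ≈ PN × (exposed cases) = 0.30508 × 2400 ≈ 732.20.

about 732 cases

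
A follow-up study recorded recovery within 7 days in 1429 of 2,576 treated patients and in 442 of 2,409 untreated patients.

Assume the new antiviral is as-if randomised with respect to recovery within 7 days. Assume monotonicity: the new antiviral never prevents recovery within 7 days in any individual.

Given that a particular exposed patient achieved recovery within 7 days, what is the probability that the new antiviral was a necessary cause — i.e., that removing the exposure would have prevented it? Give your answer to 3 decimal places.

p₁ = P(outcome | exposed) = 1429/2576 = 0.55474
p₀ = P(outcome | unexposed) = 442/2409 = 0.18348
Under exogeneity and monotonicity, PN = (p₁ − p₀) / p₁.
PN = (0.55474 − 0.18348) / 0.55474 = 0.37126 / 0.55474 ≈ 0.6693

PN ≈ 0.669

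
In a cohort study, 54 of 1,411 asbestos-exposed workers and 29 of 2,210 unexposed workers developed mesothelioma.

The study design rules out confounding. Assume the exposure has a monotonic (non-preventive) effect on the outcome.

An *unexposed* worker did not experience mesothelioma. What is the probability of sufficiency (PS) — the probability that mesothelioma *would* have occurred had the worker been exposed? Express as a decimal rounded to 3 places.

p₁ = P(outcome | exposed) = 54/1411 = 0.038271
p₀ = P(outcome | unexposed) = 29/2210 = 0.013122
Under exogeneity and monotonicity, PS = (p₁ − p₀) / (1 − p₀).
PS = (0.038271 − 0.013122) / (1 − 0.013122) = 0.025149 / 0.98688 ≈ 0.0255

PS ≈ 0.025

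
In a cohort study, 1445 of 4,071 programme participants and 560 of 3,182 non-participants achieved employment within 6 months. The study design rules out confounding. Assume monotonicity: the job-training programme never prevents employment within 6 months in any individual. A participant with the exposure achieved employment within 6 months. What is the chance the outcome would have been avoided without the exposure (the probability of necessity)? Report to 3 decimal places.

PN ≈ 0.504

p₁ = P(outcome | exposed) = 1445/4071 = 0.35495
p₀ = P(outcome | unexposed) = 560/3182 = 0.17599
Under exogeneity and monotonicity, PN = (p₁ − p₀) / p₁.
PN = (0.35495 − 0.17599) / 0.35495 = 0.17896 / 0.35495 ≈ 0.5042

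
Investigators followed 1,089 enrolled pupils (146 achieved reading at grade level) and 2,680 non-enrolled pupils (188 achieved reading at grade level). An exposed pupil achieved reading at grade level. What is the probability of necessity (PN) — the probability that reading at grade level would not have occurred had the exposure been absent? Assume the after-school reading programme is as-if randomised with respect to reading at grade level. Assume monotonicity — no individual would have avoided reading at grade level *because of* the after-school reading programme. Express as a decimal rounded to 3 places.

PN ≈ 0.477

p₁ = P(outcome | exposed) = 146/1089 = 0.13407
p₀ = P(outcome | unexposed) = 188/2680 = 0.070149
Under exogeneity and monotonicity, PN = (p₁ − p₀) / p₁.
PN = (0.13407 − 0.070149) / 0.13407 = 0.063919 / 0.13407 ≈ 0.4768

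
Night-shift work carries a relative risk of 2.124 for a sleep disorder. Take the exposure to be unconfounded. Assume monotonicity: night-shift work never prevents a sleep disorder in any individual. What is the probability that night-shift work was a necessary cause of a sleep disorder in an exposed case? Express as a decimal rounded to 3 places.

Under exogeneity and monotonicity, PN = (RR − 1) / RR = 1 − 1/RR.
PN = (2.124 − 1) / 2.124 = 1.124 / 2.124 ≈ 0.5292

PN ≈ 0.529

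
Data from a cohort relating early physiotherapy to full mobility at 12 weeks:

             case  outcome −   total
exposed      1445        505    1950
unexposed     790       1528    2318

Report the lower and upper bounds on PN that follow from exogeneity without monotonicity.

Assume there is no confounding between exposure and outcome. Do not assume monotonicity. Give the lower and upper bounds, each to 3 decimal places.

0.540 ≤ PN ≤ 0.890

p₁ = P(outcome | exposed) = 1445/1950 = 0.74103
p₀ = P(outcome | unexposed) = 790/2318 = 0.34081
Under exogeneity alone the bounds on PN are max{0,(p₁−p₀)/p₁} ≤ PN ≤ min{1,(1−p₀)/p₁}.
  lower = (p₁ − p₀)/p₁ = 0.40021 / 0.74103 ≈ 0.5401
  upper = min{1, (1 − p₀)/p₁} = 0.65919 / 0.74103 ≈ 0.8896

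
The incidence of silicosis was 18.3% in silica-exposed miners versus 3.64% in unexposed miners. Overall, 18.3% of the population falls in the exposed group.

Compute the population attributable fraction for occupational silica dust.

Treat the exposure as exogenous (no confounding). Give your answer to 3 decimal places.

PAF ≈ 0.424

p₁ = 0.183, p₀ = 0.0364.
Overall risk P(Y=1) = π·p₁ + (1−π)·p₀ = 0.183×0.183 + 0.817×0.0364 = 0.063228.
Under exogeneity, PAF = [P(Y=1) − p₀] / P(Y=1).
PAF = (0.063228 − 0.0364) / 0.063228 ≈ 0.4243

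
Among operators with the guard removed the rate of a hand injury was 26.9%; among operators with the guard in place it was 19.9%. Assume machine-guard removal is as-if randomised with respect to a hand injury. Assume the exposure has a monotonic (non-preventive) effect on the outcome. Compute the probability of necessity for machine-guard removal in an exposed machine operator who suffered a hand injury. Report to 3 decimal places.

PN ≈ 0.260

p₁ = 0.269, p₀ = 0.199.
Under exogeneity and monotonicity, PN = (p₁ − p₀) / p₁.
PN = (0.269 − 0.199) / 0.269 = 0.07 / 0.269 ≈ 0.2602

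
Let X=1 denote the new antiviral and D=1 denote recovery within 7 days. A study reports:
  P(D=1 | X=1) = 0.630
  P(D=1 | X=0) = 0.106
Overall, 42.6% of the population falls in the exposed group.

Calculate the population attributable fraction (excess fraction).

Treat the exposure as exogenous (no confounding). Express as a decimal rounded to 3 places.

PAF ≈ 0.678

Let p₁ = 0.63, p₀ = 0.106.
Overall risk P(Y=1) = π·p₁ + (1−π)·p₀ = 0.426×0.63 + 0.574×0.106 = 0.32922.
Under exogeneity, PAF = [P(Y=1) − p₀] / P(Y=1).
PAF = (0.32922 − 0.106) / 0.32922 ≈ 0.6780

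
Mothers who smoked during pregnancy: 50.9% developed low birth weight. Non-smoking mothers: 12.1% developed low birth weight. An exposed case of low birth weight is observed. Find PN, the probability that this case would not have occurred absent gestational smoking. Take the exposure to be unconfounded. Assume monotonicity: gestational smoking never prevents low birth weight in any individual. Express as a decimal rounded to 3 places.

PN ≈ 0.762

p₁ = 0.509, p₀ = 0.121.
Under exogeneity and monotonicity, PN = (p₁ − p₀) / p₁.
PN = (0.509 − 0.121) / 0.509 = 0.388 / 0.509 ≈ 0.7623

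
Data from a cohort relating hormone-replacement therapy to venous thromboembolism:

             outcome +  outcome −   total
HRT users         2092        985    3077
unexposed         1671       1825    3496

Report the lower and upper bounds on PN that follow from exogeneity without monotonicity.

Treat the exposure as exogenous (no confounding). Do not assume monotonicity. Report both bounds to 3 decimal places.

p₁ = P(outcome | exposed) = 2092/3077 = 0.67988
p₀ = P(outcome | unexposed) = 1671/3496 = 0.47797
Under exogeneity alone the bounds on PN are max{0,(p₁−p₀)/p₁} ≤ PN ≤ min{1,(1−p₀)/p₁}.
  lower = (p₁ − p₀)/p₁ = 0.20191 / 0.67988 ≈ 0.2970
  upper = min{1, (1 − p₀)/p₁} = 0.52203 / 0.67988 ≈ 0.7678

0.297 ≤ PN ≤ 0.768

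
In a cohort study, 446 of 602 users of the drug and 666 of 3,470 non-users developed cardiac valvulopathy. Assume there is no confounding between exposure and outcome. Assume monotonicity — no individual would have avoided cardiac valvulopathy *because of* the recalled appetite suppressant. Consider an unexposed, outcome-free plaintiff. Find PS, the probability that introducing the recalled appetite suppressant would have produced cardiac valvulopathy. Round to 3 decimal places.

PS ≈ 0.679

p₁ = P(outcome | exposed) = 446/602 = 0.74086
p₀ = P(outcome | unexposed) = 666/3470 = 0.19193
Under exogeneity and monotonicity, PS = (p₁ − p₀) / (1 − p₀).
PS = (0.74086 − 0.19193) / (1 − 0.19193) = 0.54893 / 0.80807 ≈ 0.6793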